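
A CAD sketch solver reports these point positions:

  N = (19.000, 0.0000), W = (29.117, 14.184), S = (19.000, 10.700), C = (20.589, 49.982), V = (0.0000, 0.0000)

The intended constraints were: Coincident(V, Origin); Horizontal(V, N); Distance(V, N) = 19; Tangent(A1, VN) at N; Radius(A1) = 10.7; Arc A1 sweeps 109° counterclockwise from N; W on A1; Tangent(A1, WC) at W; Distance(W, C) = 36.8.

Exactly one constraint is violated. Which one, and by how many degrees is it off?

Tangent(A1, WC) at W — off by 5.60°.

V = (0.00, 0.00) ✓; V.y = 0.00, N.y = 0.00 ✓; |VN| = 19.00 ✓; ∠(SN, NV) = 90.00° ✓; |SN| = 10.70 ✓; bearing(S→W) − bearing(S→N) = 109.0° ✓; |SW| = 10.70 ✓; ∠(SW, WC) = 95.60° ✗; |WC| = 36.80 ✓.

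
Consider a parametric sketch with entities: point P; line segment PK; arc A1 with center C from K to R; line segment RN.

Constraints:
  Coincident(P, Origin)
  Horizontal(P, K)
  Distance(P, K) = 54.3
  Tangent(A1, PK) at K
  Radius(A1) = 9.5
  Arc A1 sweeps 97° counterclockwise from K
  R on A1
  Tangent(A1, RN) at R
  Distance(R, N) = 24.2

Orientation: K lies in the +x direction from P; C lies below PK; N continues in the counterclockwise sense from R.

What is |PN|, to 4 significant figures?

59.07

P is at the origin; P and K share the same y with |PK| = 54.3 and K on the +x side, so K = (54.30, 0.000). The tangent condition forces CK to be normal to PK, so C = K + (0, -9.5) = (54.30, -9.500). On A1, K sits at bearing 90° from C; a 97° counterclockwise sweep puts R at bearing 187°, so R = C + 9.5·(cos 187°, sin 187°) = (44.87, -10.66). Since A1 is tangent to RN there, CR ⟂ RN, so RN runs along (−sin 187°, cos 187°); with |RN| = 24.2, N = (47.82, -34.68). Then |PN| = |N − P| = 59.07.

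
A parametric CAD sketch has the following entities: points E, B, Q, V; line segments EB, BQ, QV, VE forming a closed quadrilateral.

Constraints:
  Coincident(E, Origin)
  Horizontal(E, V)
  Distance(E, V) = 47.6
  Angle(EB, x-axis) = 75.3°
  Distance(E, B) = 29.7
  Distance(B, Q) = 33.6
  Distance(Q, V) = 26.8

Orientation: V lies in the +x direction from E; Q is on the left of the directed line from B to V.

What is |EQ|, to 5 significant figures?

48.559

Checks: |BQ| = 33.60 ✓; |QV| = 26.80 ✓.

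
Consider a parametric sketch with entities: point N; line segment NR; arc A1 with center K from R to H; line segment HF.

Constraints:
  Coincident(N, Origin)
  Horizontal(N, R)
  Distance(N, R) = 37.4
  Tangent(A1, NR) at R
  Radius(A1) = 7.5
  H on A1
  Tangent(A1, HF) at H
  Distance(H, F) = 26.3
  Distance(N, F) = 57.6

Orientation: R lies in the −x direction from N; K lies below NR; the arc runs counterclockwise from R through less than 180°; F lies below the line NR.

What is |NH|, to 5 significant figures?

45.389

Checks: N.y = 0.00, R.y = 0.00 ✓; |KH| = 7.500 ✓; ∠(KH, HF) = 90.00° ✓; |HF| = 26.30 ✓; |NF| = 57.60 ✓.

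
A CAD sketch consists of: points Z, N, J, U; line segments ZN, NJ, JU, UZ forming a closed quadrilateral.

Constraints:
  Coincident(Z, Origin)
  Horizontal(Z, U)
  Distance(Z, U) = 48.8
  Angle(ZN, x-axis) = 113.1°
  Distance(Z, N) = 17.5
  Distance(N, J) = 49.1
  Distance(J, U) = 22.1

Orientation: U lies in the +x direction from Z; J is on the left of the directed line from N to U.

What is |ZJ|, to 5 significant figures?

46.956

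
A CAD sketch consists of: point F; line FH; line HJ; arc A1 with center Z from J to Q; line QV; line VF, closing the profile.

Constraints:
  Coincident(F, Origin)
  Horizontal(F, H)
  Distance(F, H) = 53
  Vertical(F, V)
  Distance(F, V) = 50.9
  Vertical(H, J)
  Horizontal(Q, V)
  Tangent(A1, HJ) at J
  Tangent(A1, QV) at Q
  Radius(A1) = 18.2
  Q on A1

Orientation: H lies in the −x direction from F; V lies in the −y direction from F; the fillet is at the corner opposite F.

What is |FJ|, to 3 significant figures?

62.3

F is at the origin; FH is horizontal with |FH| = 53.0 and H on the −x side, so H = (-53.0, 0.00). F and V share the same x with |FV| = 50.9 and V on the −y side, so V = (0.00, -50.9). The virtual corner opposite F is at (-53.0, -50.9). A1 meets HJ tangentially, so ZJ is at right angles to HJ and since A1 is tangent to QV there, ZQ ⟂ QV, with radius 18.2, so the center Z sits 18.2 in from both sides at Z = (-34.8, -32.7). That places the tangent points at J = (-53.0, -32.7) on HJ and Q = (-34.8, -50.9) on QV. Then |FJ| = |J − F| = 62.3.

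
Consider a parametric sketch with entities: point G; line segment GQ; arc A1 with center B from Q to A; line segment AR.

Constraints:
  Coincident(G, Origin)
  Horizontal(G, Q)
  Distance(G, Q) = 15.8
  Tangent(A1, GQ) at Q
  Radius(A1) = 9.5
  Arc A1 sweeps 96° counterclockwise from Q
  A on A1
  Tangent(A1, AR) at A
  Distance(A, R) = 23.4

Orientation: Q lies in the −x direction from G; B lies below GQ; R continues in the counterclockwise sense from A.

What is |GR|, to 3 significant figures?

40.7

On A1, Q sits at bearing 90° from B; a 96° counterclockwise sweep puts A at bearing 186°, so A = B + 9.5·(cos 186°, sin 186°) = (-25.2, -10.5). The tangent condition forces BA to be normal to AR, so AR runs along (−sin 186°, cos 186°); with |AR| = 23.4, R = (-22.8, -33.8). Then |GR| = |R − G| = 40.7.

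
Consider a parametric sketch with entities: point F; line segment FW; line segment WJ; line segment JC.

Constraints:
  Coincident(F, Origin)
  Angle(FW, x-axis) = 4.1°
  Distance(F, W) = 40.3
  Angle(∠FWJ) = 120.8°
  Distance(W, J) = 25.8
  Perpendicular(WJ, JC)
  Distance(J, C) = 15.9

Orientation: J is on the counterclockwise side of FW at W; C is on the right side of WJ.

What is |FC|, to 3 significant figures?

68.6

F is at the origin; FW runs at 4.1° with length 40.3, so W = 40.3·(cos 4.1°, sin 4.1°) = (40.2, 2.88). ∠FWJ = 120.8°, so WJ runs at 4.1° + (180° − 120.8°) = 63.3° from the x-axis; with |WJ| = 25.8, J = W + 25.8·(cos 63.3°, sin 63.3°) = (51.8, 25.9). The perpendicularity gives JC at right angles to WJ; with |JC| = 15.9 on the right of WJ, C = J + 15.9·(0.893, -0.449) = (66.0, 18.8). Then |FC| = |C − F| = 68.6.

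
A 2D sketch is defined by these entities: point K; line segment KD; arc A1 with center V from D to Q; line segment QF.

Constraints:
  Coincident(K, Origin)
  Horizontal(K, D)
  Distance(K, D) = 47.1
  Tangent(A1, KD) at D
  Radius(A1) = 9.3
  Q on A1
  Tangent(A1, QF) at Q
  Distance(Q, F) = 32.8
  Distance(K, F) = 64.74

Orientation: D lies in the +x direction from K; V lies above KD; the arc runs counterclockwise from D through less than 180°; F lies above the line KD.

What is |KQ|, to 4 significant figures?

57.30

Checks: |VQ| = 9.300 ✓; ∠(VQ, QF) = 90.00° ✓; |QF| = 32.80 ✓; |KF| = 64.74 ✓.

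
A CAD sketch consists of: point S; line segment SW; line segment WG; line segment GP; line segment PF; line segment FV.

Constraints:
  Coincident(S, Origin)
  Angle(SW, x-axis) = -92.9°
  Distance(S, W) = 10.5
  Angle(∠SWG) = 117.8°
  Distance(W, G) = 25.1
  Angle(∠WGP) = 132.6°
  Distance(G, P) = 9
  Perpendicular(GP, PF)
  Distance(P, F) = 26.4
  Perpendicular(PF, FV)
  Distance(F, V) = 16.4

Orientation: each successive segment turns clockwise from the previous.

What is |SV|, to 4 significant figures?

6.378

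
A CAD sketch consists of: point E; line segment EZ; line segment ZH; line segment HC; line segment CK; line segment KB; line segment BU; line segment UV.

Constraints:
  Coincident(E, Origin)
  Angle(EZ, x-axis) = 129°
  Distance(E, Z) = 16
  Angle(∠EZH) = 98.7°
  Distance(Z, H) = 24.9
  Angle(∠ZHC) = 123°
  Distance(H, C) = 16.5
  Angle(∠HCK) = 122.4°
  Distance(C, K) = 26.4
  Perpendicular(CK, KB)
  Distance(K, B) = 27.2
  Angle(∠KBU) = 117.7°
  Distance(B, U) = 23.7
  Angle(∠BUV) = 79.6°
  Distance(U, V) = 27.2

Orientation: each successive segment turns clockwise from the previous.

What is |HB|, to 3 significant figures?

37.7

E is at the origin; EZ runs at 129.0° with length 16.0, so Z = (-10.1, 12.4). ∠EZH = 98.7° gives ZH at 47.7° from the x-axis; with |ZH| = 24.9, H = (6.69, 30.9). ∠ZHC = 123.0° gives HC at -9.30° from the x-axis; with |HC| = 16.5, C = (23.0, 28.2). ∠HCK = 122.4° gives CK at -66.9° from the x-axis; with |CK| = 26.4, K = (33.3, 3.90). The perpendicularity gives KB at right angles to CK, so KB runs at -157°; with |KB| = 27.2, B = (8.31, -6.77). Then |HB| = |B − H| = 37.7.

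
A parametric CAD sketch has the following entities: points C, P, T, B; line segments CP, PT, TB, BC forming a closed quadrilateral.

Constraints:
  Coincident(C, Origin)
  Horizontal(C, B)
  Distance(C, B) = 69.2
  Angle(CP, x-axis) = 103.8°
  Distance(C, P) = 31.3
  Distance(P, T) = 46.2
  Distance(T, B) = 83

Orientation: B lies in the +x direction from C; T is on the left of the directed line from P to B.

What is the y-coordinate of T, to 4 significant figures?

67.19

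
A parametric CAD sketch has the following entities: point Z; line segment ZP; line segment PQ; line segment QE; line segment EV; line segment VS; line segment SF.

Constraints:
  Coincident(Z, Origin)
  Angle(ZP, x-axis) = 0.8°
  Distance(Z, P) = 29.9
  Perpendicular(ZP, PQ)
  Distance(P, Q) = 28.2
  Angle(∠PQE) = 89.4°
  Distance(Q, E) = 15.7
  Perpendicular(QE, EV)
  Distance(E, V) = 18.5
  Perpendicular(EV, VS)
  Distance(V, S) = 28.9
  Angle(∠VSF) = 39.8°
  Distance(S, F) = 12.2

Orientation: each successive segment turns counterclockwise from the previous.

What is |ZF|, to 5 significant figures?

38.119

Z is at the origin; ZP runs at 0.8° with length 29.9, so P = (29.897, 0.41747). ZP ⟂ PQ, so PQ runs at 90.800°; with |PQ| = 28.2, Q = (29.503, 28.615). ∠PQE = 89.4° gives QE at -178.60° from the x-axis; with |QE| = 15.7, E = (13.808, 28.231). QE is perpendicular to EV, so EV runs at -88.600°; with |EV| = 18.5, V = (14.260, 9.7367). The perpendicularity gives VS at right angles to EV, so VS runs at 1.4000°; with |VS| = 28.9, S = (43.151, 10.443). ∠VSF = 39.8° gives SF at 141.60° from the x-axis; with |SF| = 12.2, F = (33.590, 18.021). Then |ZF| = |F − Z| = 38.119.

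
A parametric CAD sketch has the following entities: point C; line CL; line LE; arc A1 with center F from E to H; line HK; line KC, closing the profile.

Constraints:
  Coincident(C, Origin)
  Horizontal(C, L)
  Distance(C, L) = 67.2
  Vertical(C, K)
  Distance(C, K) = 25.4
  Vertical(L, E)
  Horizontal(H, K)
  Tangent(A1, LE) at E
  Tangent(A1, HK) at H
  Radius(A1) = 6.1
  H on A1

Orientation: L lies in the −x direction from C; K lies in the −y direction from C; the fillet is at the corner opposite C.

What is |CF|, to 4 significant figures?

64.08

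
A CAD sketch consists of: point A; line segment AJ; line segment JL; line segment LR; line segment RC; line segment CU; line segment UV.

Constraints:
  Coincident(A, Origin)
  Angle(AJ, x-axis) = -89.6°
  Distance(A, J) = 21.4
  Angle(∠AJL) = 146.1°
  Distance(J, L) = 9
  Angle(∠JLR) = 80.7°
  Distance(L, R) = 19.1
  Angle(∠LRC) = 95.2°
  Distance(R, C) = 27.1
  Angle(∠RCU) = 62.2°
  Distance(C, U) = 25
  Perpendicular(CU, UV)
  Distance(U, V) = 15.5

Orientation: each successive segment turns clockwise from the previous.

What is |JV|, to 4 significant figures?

6.529

∠RCU = 62.2° gives CU at -65.40° from the x-axis; with |CU| = 25.0, U = (8.110, -17.19). CU ⟂ UV, so UV runs at -155.4°; with |UV| = 15.5, V = (-5.983, -23.64). Then |JV| = |V − J| = 6.529.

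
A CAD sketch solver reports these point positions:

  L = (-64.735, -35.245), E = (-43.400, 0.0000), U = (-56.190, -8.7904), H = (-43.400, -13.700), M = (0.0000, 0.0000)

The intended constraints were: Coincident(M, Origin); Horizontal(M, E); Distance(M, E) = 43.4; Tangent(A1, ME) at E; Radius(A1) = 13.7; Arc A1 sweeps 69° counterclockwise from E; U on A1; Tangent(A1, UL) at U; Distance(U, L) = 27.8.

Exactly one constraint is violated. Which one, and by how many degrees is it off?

Tangent(A1, UL) at U — off by 3.10°.

M = (0.00, 0.00) ✓; M.y = 0.00, E.y = 0.00 ✓; |ME| = 43.40 ✓; ∠(HE, EM) = 90.00° ✓; |HE| = 13.70 ✓; bearing(H→U) − bearing(H→E) = 69.00° ✓; |HU| = 13.70 ✓; ∠(HU, UL) = 86.90° ✗; |UL| = 27.80 ✓.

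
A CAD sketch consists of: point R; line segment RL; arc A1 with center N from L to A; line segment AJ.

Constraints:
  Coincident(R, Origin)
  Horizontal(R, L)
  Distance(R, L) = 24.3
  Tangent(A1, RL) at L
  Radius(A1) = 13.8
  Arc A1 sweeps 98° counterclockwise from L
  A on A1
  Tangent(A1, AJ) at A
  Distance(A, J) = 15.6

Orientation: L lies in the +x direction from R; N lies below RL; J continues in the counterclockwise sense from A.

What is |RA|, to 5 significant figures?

18.980

R is at the origin; RL is horizontal with |RL| = 24.3 and L on the +x side, so L = (24.300, 0.0000). Tangency of A1 to RL means the radius NL is perpendicular to RL, so N = L + (0, -13.8) = (24.300, -13.800). On A1, L sits at bearing 90° from N; a 98° counterclockwise sweep puts A at bearing 188°, so A = N + 13.8·(cos 188°, sin 188°) = (10.634, -15.721). Then |RA| = |A − R| = 18.980.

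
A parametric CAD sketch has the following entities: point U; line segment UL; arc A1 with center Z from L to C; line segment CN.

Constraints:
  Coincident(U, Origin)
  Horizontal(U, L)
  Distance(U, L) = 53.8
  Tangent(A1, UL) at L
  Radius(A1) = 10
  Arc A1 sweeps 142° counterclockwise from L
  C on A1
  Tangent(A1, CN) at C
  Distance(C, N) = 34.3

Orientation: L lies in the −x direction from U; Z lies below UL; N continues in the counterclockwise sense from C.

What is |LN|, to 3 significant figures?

44.2

U is at the origin; UL is horizontal with |UL| = 53.8 and L on the −x side, so L = (-53.8, 0.00). A1 meets UL tangentially, so ZL is at right angles to UL, so Z = L + (0, -10) = (-53.8, -10.0). On A1, L sits at bearing 90° from Z; a 142° counterclockwise sweep puts C at bearing 232°, so C = Z + 10.0·(cos 232°, sin 232°) = (-60.0, -17.9). Tangency of A1 to CN means the radius ZC is perpendicular to CN, so CN runs along (−sin 232°, cos 232°); with |CN| = 34.3, N = (-32.9, -39.0). Then |LN| = |N − L| = 44.2.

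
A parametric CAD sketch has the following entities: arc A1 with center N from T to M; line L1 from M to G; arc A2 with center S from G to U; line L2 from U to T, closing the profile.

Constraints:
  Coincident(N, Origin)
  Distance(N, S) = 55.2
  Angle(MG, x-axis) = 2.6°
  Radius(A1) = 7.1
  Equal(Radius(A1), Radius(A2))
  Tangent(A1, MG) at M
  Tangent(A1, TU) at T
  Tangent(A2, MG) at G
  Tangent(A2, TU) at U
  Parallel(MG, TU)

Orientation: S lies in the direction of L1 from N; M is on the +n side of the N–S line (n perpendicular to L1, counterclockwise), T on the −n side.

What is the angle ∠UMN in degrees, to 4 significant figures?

75.57°

The slot axis is L1's direction at 2.6°, so u = (cos 2.6°, sin 2.6°) = (0.9990, 0.04536) and n = (−sin 2.6°, cos 2.6°) = (-0.04536, 0.9990). N is at the origin and S lies 55.2 along u from N, so S = 55.2·u = (55.14, 2.504). Tangency of A1 to both parallel lines with radius 7.1 puts M and T at N ± 7.1·n: M = (-0.3221, 7.093), T = (0.3221, -7.093). Equal radii place G and U the same way about S: G = S + 7.1·n = (54.82, 9.597), U = S − 7.1·n = (55.47, -4.589). Then cos ∠UMN = MU·MN / (|MU||MN|), giving 75.57°.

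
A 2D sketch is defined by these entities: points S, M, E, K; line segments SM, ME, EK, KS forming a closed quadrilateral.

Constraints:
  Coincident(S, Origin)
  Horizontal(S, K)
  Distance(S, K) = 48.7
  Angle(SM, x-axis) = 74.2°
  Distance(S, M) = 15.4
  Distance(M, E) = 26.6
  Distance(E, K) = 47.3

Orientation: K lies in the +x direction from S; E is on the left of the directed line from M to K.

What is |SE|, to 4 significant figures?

41.51

Checks: |ME| = 26.60 ✓; |EK| = 47.30 ✓.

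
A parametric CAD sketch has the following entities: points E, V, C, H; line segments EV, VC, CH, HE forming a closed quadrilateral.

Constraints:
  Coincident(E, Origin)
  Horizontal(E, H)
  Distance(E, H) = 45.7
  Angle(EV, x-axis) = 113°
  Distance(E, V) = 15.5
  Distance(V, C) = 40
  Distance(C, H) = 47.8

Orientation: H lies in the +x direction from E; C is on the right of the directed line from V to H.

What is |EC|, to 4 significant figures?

24.72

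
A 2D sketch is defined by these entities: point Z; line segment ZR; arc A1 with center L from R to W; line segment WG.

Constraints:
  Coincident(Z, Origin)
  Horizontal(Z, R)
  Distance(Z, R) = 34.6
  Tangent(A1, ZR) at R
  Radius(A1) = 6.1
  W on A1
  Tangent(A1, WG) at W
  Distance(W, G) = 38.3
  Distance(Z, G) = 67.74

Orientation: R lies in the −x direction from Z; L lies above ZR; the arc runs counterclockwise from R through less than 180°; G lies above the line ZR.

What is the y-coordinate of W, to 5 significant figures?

10.167

Checks: |LW| = 6.100 ✓; ∠(LW, WG) = 90.00° ✓; |WG| = 38.30 ✓; |ZG| = 67.74 ✓.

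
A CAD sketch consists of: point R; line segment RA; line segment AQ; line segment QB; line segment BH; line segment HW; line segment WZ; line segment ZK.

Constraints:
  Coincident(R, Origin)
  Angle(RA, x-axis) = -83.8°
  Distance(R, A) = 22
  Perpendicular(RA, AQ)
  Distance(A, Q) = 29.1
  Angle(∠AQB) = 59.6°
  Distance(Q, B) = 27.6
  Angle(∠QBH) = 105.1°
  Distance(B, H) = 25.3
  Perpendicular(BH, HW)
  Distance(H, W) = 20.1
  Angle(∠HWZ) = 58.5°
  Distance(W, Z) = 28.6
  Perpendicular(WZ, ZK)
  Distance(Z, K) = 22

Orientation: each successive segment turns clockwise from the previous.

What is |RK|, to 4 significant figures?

11.66

R is at the origin; RA runs at -83.8° with length 22.0, so A = (2.376, -21.87). The perpendicularity gives AQ at right angles to RA, so AQ runs at -173.8°; with |AQ| = 29.1, Q = (-26.55, -25.01). ∠AQB = 59.6° gives QB at 65.80° from the x-axis; with |QB| = 27.6, B = (-15.24, 0.1604). ∠QBH = 105.1° gives BH at -9.100° from the x-axis; with |BH| = 25.3, H = (9.742, -3.841). BH ⟂ HW, so HW runs at -99.10°; with |HW| = 20.1, W = (6.563, -23.69). ∠HWZ = 58.5° gives WZ at 139.4° from the x-axis; with |WZ| = 28.6, Z = (-15.15, -5.076). WZ is perpendicular to ZK, so ZK runs at 49.40°; with |ZK| = 22.0, K = (-0.8355, 11.63). Then |RK| = |K − R| = 11.66.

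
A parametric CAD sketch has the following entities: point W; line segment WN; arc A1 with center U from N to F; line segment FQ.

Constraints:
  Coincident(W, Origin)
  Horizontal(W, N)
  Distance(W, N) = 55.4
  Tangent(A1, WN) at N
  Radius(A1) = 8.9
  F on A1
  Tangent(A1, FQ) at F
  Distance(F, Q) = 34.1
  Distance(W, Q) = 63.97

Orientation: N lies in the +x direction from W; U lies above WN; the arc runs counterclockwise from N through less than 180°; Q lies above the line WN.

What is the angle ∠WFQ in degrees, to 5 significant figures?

73.613°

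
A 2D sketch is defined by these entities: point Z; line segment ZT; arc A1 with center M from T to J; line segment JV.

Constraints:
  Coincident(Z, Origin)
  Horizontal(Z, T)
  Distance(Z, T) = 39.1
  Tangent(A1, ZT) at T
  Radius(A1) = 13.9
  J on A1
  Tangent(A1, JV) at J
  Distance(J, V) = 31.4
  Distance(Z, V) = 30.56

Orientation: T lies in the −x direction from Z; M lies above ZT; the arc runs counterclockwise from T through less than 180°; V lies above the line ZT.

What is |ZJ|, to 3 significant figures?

28.8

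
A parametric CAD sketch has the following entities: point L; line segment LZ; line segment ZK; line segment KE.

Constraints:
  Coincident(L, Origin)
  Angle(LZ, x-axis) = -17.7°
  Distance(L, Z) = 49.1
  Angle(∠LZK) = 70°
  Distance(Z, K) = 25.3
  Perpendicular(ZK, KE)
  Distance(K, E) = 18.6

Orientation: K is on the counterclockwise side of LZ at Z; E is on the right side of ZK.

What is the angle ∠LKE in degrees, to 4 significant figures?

169.6°

L is at the origin; LZ runs at -17.7° with length 49.1, so Z = 49.1·(cos -17.7°, sin -17.7°) = (46.78, -14.93). ∠LZK = 70.0°, so ZK runs at -17.7° + (180° − 70.0°) = 92.30° from the x-axis; with |ZK| = 25.3, K = Z + 25.3·(cos 92.30°, sin 92.30°) = (45.76, 10.35). The perpendicularity gives KE at right angles to ZK; with |KE| = 18.6 on the right of ZK, E = K + 18.6·(0.9992, 0.04013) = (64.35, 11.10). Then cos ∠LKE = KL·KE / (|KL||KE|), giving 169.6°.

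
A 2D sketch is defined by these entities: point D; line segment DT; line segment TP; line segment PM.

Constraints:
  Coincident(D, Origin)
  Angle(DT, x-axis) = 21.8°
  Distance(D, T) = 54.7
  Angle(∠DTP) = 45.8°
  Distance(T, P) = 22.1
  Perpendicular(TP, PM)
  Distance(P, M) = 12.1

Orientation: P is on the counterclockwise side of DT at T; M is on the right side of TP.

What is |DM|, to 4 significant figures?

53.76

D is at the origin; DT runs at 21.8° with length 54.7, so T = 54.7·(cos 21.8°, sin 21.8°) = (50.79, 20.31). ∠DTP = 45.8°, so TP runs at 21.8° + (180° − 45.8°) = 156.0° from the x-axis; with |TP| = 22.1, P = T + 22.1·(cos 156.0°, sin 156.0°) = (30.60, 29.30). TP is perpendicular to PM; with |PM| = 12.1 on the right of TP, M = P + 12.1·(0.4067, 0.9135) = (35.52, 40.36). Then |DM| = |M − D| = 53.76.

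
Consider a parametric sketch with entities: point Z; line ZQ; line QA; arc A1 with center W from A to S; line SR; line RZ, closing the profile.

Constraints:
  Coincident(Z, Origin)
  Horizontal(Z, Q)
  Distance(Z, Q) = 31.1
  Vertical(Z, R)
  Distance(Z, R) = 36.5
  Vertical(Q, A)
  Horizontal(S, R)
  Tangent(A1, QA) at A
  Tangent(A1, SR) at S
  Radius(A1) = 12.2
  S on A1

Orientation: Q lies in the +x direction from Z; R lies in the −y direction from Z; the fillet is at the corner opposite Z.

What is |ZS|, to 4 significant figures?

41.10

Z is at the origin; ZQ is horizontal with |ZQ| = 31.1 and Q on the +x side, so Q = (31.10, 0.000). Z and R share the same x with |ZR| = 36.5 and R on the −y side, so R = (0.000, -36.50). The virtual corner opposite Z is at (31.10, -36.50). A1 meets QA tangentially, so WA is at right angles to QA and tangency of A1 to SR means the radius WS is perpendicular to SR, with radius 12.2, so the center W sits 12.2 in from both sides at W = (18.90, -24.30). That places the tangent points at A = (31.10, -24.30) on QA and S = (18.90, -36.50) on SR. Then |ZS| = |S − Z| = 41.10.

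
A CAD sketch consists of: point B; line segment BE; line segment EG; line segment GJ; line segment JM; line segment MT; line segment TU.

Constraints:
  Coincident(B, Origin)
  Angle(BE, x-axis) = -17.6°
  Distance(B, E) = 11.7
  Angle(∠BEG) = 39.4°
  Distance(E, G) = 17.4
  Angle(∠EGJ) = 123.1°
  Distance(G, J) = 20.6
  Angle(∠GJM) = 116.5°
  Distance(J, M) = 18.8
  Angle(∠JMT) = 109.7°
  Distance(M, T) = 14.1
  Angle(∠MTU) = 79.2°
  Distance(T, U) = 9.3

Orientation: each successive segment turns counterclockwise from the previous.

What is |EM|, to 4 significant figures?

38.56

B is at the origin; BE runs at -17.6° with length 11.7, so E = (11.15, -3.538). ∠BEG = 39.4° gives EG at 123.0° from the x-axis; with |EG| = 17.4, G = (1.676, 11.06). ∠EGJ = 123.1° gives GJ at 179.9° from the x-axis; with |GJ| = 20.6, J = (-18.92, 11.09). ∠GJM = 116.5° gives JM at -116.6° from the x-axis; with |JM| = 18.8, M = (-27.34, -5.719). Then |EM| = |M − E| = 38.56.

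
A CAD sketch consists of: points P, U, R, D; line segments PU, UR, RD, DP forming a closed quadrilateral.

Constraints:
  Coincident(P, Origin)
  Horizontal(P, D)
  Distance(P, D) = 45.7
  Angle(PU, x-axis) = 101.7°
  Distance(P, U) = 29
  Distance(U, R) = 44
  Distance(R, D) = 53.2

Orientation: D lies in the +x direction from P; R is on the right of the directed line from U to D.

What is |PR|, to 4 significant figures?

16.43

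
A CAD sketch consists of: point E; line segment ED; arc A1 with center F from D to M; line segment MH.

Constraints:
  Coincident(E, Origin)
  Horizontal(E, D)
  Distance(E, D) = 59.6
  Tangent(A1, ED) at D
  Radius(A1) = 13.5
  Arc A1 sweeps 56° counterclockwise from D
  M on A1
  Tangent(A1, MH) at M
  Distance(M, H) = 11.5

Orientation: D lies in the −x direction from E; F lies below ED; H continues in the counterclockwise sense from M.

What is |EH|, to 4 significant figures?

78.76

E is at the origin; ED is horizontal with |ED| = 59.6 and D on the −x side, so D = (-59.60, 0.000). Since A1 is tangent to ED there, FD ⟂ ED, so F = D + (0, -13.5) = (-59.60, -13.50). On A1, D sits at bearing 90° from F; a 56° counterclockwise sweep puts M at bearing 146°, so M = F + 13.5·(cos 146°, sin 146°) = (-70.79, -5.951). The tangent condition forces FM to be normal to MH, so MH runs along (−sin 146°, cos 146°); with |MH| = 11.5, H = (-77.22, -15.48). Then |EH| = |H − E| = 78.76.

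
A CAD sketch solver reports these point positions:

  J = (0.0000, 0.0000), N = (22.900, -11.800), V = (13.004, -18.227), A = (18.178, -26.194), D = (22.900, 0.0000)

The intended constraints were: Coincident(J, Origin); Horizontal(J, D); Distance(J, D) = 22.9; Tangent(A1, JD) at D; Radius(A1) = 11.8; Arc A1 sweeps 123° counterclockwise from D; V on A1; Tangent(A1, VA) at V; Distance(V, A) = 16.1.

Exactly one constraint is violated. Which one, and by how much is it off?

Distance(V, A) = 16.1 — off by 6.60.

J = (0.00, 0.00) ✓; J.y = 0.00, D.y = 0.00 ✓; |JD| = 22.90 ✓; ∠(ND, DJ) = 90.00° ✓; |ND| = 11.80 ✓; bearing(N→V) − bearing(N→D) = 123.0° ✓; |NV| = 11.80 ✓; ∠(NV, VA) = 90.00° ✓; |VA| = 9.500 ✗.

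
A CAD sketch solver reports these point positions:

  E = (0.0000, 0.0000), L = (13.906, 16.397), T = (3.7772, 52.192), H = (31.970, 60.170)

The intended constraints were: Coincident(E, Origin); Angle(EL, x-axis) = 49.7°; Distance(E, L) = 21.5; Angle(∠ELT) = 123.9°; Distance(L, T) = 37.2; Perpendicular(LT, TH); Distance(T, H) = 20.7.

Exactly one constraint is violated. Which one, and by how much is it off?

Distance(T, H) = 20.7 — off by 8.60.

E = (0.00, 0.00) ✓; EL at 49.70° ✓; |EL| = 21.50 ✓; ∠ELT = 123.9° ✓; |LT| = 37.20 ✓; ∠(LT, TH) = 90.00° ✓; |TH| = 29.30 ✗.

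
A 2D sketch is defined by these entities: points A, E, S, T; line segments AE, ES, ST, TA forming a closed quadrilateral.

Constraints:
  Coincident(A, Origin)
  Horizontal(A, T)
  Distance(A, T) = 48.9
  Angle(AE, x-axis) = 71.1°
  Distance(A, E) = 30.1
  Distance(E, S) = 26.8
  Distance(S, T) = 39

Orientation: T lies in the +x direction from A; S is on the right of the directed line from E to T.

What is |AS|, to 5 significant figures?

10.077

Checks: |ES| = 26.80 ✓; |ST| = 39.00 ✓.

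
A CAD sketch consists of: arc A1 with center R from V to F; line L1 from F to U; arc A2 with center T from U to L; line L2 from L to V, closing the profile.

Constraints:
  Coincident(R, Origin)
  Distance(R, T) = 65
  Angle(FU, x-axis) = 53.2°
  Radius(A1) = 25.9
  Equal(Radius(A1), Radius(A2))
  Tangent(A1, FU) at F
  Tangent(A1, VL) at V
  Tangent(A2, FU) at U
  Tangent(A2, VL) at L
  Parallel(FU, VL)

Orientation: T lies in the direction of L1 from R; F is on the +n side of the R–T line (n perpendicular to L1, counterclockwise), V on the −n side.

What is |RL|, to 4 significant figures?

69.97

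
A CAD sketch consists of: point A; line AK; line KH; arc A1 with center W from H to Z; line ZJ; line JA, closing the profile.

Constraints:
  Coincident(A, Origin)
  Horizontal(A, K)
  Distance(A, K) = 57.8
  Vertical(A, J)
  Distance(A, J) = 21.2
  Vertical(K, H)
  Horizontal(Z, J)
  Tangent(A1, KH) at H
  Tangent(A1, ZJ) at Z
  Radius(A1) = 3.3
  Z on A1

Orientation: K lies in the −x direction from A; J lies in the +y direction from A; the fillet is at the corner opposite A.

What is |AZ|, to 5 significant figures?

58.478

A is at the origin; AK is horizontal with |AK| = 57.8 and K on the −x side, so K = (-57.800, 0.0000). A and J share the same x with |AJ| = 21.2 and J on the +y side, so J = (0.0000, 21.200). The virtual corner opposite A is at (-57.800, 21.200). The tangent condition forces WH to be normal to KH and the tangent condition forces WZ to be normal to ZJ, with radius 3.3, so the center W sits 3.3 in from both sides at W = (-54.500, 17.900). That places the tangent points at H = (-57.800, 17.900) on KH and Z = (-54.500, 21.200) on ZJ. Then |AZ| = |Z − A| = 58.478.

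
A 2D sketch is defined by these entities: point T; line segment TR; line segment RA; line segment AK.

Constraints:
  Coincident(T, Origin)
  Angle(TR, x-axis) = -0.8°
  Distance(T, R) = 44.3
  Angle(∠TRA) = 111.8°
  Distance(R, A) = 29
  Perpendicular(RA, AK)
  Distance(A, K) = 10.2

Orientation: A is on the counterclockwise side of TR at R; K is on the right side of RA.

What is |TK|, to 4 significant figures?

68.56

T is at the origin; TR runs at -0.8° with length 44.3, so R = 44.3·(cos -0.8°, sin -0.8°) = (44.30, -0.6185). ∠TRA = 111.8°, so RA runs at -0.8° + (180° − 111.8°) = 67.40° from the x-axis; with |RA| = 29.0, A = R + 29.0·(cos 67.40°, sin 67.40°) = (55.44, 26.15). The perpendicularity gives AK at right angles to RA; with |AK| = 10.2 on the right of RA, K = A + 10.2·(0.9232, -0.3843) = (64.86, 22.23). Then |TK| = |K − T| = 68.56.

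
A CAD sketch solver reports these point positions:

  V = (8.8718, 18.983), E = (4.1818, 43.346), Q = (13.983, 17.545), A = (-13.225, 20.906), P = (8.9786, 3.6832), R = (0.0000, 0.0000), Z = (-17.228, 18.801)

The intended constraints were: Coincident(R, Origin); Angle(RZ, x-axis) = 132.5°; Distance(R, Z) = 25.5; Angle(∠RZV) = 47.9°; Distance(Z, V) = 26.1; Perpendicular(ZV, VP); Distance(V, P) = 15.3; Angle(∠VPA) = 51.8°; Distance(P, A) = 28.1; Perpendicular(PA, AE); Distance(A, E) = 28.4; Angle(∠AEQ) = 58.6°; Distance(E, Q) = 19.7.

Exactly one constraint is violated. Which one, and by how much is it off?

Distance(E, Q) = 19.7 — off by 7.90.

R = (0.00, 0.00) ✓; RZ at 132.5° ✓; |RZ| = 25.50 ✓; ∠RZV = 47.90° ✓; |ZV| = 26.10 ✓; ∠(ZV, VP) = 90.00° ✓; |VP| = 15.30 ✓; ∠VPA = 51.80° ✓; |PA| = 28.10 ✓; ∠(PA, AE) = 90.00° ✓; |AE| = 28.40 ✓; ∠AEQ = 58.60° ✓; |EQ| = 27.60 ✗.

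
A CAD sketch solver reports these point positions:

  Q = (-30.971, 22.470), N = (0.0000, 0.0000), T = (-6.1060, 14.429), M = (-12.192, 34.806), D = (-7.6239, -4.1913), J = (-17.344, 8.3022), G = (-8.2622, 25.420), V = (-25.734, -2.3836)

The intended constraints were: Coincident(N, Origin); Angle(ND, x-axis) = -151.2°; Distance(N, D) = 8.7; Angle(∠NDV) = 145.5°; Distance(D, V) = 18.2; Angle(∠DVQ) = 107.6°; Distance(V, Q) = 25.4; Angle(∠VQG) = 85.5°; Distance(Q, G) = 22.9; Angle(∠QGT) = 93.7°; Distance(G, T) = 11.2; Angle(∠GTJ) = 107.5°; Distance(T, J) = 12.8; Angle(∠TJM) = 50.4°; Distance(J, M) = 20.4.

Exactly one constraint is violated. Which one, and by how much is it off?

Distance(J, M) = 20.4 — off by 6.60.

N = (0.00, 0.00) ✓; ND at -151.2° ✓; |ND| = 8.700 ✓; ∠NDV = 145.5° ✓; |DV| = 18.20 ✓; ∠DVQ = 107.6° ✓; |VQ| = 25.40 ✓; ∠VQG = 85.50° ✓; |QG| = 22.90 ✓; ∠QGT = 93.70° ✓; |GT| = 11.20 ✓; ∠GTJ = 107.5° ✓; |TJ| = 12.80 ✓; ∠TJM = 50.40° ✓; |JM| = 27.00 ✗.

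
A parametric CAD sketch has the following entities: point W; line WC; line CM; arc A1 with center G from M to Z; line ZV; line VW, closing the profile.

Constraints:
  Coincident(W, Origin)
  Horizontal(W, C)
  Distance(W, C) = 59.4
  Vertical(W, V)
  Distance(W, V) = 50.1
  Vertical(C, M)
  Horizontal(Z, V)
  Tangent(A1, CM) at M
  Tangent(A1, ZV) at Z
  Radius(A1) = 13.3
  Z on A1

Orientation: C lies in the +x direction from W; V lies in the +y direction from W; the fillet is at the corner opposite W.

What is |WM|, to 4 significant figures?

69.88

W is at the origin; W and C share the same y with |WC| = 59.4 and C on the +x side, so C = (59.40, 0.000). W and V share the same x with |WV| = 50.1 and V on the +y side, so V = (0.000, 50.10). The virtual corner opposite W is at (59.40, 50.10). The tangent condition forces GM to be normal to CM and since A1 is tangent to ZV there, GZ ⟂ ZV, with radius 13.3, so the center G sits 13.3 in from both sides at G = (46.10, 36.80). That places the tangent points at M = (59.40, 36.80) on CM and Z = (46.10, 50.10) on ZV. Then |WM| = |M − W| = 69.88.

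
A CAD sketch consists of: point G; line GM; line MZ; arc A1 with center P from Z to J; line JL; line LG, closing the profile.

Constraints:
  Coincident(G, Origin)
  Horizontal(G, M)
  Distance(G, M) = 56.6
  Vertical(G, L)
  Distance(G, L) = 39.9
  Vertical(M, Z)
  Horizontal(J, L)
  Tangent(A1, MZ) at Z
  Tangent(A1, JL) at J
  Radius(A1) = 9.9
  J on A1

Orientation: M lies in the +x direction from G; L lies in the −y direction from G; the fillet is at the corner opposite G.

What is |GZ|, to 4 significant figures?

64.06

G is at the origin; G and M share the same y with |GM| = 56.6 and M on the +x side, so M = (56.60, 0.000). GL is vertical with |GL| = 39.9 and L on the −y side, so L = (0.000, -39.90). The virtual corner opposite G is at (56.60, -39.90). The tangent condition forces PZ to be normal to MZ and since A1 is tangent to JL there, PJ ⟂ JL, with radius 9.9, so the center P sits 9.9 in from both sides at P = (46.70, -30.00). That places the tangent points at Z = (56.60, -30.00) on MZ and J = (46.70, -39.90) on JL. Then |GZ| = |Z − G| = 64.06.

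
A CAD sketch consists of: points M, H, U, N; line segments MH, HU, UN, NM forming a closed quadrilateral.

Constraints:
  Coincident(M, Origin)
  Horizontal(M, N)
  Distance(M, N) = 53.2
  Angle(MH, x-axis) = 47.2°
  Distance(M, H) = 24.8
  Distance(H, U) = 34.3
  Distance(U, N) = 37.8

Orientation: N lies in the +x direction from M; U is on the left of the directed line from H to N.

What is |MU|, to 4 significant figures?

58.68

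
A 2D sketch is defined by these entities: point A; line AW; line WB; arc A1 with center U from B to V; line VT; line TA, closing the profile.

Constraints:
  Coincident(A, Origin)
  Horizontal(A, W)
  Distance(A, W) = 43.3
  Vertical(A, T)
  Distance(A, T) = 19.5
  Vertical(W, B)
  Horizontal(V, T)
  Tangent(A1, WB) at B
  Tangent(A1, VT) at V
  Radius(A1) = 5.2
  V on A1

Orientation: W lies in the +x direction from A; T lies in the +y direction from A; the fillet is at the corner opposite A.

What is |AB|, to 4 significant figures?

45.60

The virtual corner opposite A is at (43.30, 19.50). Since A1 is tangent to WB there, UB ⟂ WB and tangency of A1 to VT means the radius UV is perpendicular to VT, with radius 5.2, so the center U sits 5.2 in from both sides at U = (38.10, 14.30). That places the tangent points at B = (43.30, 14.30) on WB and V = (38.10, 19.50) on VT. Then |AB| = |B − A| = 45.60.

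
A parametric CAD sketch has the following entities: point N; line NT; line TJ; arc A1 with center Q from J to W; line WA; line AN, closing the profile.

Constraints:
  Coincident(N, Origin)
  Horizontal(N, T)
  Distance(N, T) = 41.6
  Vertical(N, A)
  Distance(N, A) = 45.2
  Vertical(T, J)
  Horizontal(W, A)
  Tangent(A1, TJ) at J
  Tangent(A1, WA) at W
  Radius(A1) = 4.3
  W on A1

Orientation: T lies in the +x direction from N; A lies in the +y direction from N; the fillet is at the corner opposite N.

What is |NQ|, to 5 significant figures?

55.354

N is at the origin; N and T share the same y with |NT| = 41.6 and T on the +x side, so T = (41.600, 0.0000). N and A share the same x with |NA| = 45.2 and A on the +y side, so A = (0.0000, 45.200). The virtual corner opposite N is at (41.600, 45.200). The tangent condition forces QJ to be normal to TJ and A1 meets WA tangentially, so QW is at right angles to WA, with radius 4.3, so the center Q sits 4.3 in from both sides at Q = (37.300, 40.900). Then |NQ| = |Q − N| = 55.354.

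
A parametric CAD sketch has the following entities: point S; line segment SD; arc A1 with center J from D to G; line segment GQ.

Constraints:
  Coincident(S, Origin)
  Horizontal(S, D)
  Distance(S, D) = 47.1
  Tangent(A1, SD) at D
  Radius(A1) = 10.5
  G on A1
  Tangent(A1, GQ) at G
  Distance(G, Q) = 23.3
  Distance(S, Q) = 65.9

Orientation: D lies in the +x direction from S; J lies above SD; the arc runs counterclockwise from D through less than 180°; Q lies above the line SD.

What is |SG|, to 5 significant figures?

58.644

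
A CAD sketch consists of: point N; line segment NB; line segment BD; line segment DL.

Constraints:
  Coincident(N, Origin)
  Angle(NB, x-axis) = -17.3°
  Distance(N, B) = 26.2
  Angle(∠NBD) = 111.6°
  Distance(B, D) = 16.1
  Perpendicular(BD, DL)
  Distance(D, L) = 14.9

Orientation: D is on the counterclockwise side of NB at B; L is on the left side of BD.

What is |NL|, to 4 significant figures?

27.43

N is at the origin; NB runs at -17.3° with length 26.2, so B = 26.2·(cos -17.3°, sin -17.3°) = (25.01, -7.791). ∠NBD = 111.6°, so BD runs at -17.3° + (180° − 111.6°) = 51.10° from the x-axis; with |BD| = 16.1, D = B + 16.1·(cos 51.10°, sin 51.10°) = (35.12, 4.738). The perpendicularity gives DL at right angles to BD; with |DL| = 14.9 on the left of BD, L = D + 14.9·(-0.7782, 0.6280) = (23.53, 14.10). Then |NL| = |L − N| = 27.43.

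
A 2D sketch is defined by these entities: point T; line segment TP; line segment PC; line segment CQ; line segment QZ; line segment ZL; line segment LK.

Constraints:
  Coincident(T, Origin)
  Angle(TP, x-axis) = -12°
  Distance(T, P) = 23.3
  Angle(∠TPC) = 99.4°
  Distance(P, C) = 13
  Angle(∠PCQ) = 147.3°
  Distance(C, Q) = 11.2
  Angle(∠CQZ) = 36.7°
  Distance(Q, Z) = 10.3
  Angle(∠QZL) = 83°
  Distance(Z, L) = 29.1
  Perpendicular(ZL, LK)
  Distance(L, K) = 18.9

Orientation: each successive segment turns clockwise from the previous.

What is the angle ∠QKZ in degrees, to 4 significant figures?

15.70°

T is at the origin; TP runs at -12.0° with length 23.3, so P = (22.79, -4.844). ∠TPC = 99.4° gives PC at -92.60° from the x-axis; with |PC| = 13.0, C = (22.20, -17.83). ∠PCQ = 147.3° gives CQ at -125.3° from the x-axis; with |CQ| = 11.2, Q = (15.73, -26.97). ∠CQZ = 36.7° gives QZ at 91.40° from the x-axis; with |QZ| = 10.3, Z = (15.48, -16.67). ∠QZL = 83.0° gives ZL at -5.600° from the x-axis; with |ZL| = 29.1, L = (44.44, -19.51). The perpendicularity gives LK at right angles to ZL, so LK runs at -95.60°; with |LK| = 18.9, K = (42.59, -38.32). Then cos ∠QKZ = KQ·KZ / (|KQ||KZ|), giving 15.70°.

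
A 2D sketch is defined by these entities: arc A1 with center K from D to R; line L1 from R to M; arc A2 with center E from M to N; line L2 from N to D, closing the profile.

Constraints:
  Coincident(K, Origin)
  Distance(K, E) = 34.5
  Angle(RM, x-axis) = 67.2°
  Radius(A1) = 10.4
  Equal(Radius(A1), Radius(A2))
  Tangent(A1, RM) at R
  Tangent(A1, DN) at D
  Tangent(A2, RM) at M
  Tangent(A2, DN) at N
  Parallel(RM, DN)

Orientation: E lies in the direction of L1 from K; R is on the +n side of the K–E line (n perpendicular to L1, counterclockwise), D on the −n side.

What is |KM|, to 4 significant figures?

36.03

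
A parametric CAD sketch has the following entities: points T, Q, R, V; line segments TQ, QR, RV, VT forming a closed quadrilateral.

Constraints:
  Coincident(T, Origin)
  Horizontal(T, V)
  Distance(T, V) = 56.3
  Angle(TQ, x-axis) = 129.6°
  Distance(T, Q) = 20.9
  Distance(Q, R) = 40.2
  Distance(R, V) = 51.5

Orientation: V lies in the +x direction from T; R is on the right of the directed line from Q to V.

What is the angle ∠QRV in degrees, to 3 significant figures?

102°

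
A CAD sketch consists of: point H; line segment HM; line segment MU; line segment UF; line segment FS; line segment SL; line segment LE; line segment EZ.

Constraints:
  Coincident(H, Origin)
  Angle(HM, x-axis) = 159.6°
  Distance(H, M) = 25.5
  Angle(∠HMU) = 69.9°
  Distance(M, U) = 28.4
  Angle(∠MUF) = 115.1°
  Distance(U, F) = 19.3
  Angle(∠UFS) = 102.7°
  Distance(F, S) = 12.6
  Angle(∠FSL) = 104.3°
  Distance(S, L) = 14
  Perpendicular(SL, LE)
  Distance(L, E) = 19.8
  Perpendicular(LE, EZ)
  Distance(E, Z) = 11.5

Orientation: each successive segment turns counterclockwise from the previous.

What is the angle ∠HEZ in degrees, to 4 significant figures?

91.67°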